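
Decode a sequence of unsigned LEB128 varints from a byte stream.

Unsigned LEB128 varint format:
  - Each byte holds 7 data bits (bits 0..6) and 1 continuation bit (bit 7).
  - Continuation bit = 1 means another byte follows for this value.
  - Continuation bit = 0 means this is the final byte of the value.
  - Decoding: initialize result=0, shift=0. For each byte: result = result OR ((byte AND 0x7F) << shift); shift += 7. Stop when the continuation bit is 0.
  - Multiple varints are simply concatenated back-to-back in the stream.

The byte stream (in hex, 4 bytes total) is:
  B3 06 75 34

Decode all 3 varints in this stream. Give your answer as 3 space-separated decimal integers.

  byte[0]=0xB3 cont=1 payload=0x33=51: acc |= 51<<0 -> acc=51 shift=7
  byte[1]=0x06 cont=0 payload=0x06=6: acc |= 6<<7 -> acc=819 shift=14 [end]
Varint 1: bytes[0:2] = B3 06 -> value 819 (2 byte(s))
  byte[2]=0x75 cont=0 payload=0x75=117: acc |= 117<<0 -> acc=117 shift=7 [end]
Varint 2: bytes[2:3] = 75 -> value 117 (1 byte(s))
  byte[3]=0x34 cont=0 payload=0x34=52: acc |= 52<<0 -> acc=52 shift=7 [end]
Varint 3: bytes[3:4] = 34 -> value 52 (1 byte(s))

Answer: 819 117 52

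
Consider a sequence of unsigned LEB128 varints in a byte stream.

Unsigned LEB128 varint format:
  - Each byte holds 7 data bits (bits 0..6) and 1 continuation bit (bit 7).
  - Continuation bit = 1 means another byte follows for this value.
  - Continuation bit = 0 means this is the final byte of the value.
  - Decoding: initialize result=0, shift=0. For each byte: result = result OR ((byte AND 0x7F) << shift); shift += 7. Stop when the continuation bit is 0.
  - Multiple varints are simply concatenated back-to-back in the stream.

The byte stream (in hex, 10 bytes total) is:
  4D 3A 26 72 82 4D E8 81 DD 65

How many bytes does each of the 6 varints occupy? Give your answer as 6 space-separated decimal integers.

Answer: 1 1 1 1 2 4

Derivation:
  byte[0]=0x4D cont=0 payload=0x4D=77: acc |= 77<<0 -> acc=77 shift=7 [end]
Varint 1: bytes[0:1] = 4D -> value 77 (1 byte(s))
  byte[1]=0x3A cont=0 payload=0x3A=58: acc |= 58<<0 -> acc=58 shift=7 [end]
Varint 2: bytes[1:2] = 3A -> value 58 (1 byte(s))
  byte[2]=0x26 cont=0 payload=0x26=38: acc |= 38<<0 -> acc=38 shift=7 [end]
Varint 3: bytes[2:3] = 26 -> value 38 (1 byte(s))
  byte[3]=0x72 cont=0 payload=0x72=114: acc |= 114<<0 -> acc=114 shift=7 [end]
Varint 4: bytes[3:4] = 72 -> value 114 (1 byte(s))
  byte[4]=0x82 cont=1 payload=0x02=2: acc |= 2<<0 -> acc=2 shift=7
  byte[5]=0x4D cont=0 payload=0x4D=77: acc |= 77<<7 -> acc=9858 shift=14 [end]
Varint 5: bytes[4:6] = 82 4D -> value 9858 (2 byte(s))
  byte[6]=0xE8 cont=1 payload=0x68=104: acc |= 104<<0 -> acc=104 shift=7
  byte[7]=0x81 cont=1 payload=0x01=1: acc |= 1<<7 -> acc=232 shift=14
  byte[8]=0xDD cont=1 payload=0x5D=93: acc |= 93<<14 -> acc=1523944 shift=21
  byte[9]=0x65 cont=0 payload=0x65=101: acc |= 101<<21 -> acc=213336296 shift=28 [end]
Varint 6: bytes[6:10] = E8 81 DD 65 -> value 213336296 (4 byte(s))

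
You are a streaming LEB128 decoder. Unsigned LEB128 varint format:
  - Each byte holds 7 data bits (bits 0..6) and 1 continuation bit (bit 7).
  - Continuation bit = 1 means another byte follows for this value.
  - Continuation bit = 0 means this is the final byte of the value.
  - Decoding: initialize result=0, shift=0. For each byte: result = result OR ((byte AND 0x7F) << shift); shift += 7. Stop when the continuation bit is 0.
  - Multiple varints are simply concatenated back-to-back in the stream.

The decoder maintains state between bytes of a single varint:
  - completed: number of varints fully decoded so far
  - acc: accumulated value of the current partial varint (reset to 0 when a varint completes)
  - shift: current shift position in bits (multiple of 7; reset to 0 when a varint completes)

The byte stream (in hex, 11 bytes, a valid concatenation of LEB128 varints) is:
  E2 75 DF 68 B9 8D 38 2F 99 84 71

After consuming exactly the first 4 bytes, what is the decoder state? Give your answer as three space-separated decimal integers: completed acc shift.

Answer: 2 0 0

Derivation:
byte[0]=0xE2 cont=1 payload=0x62: acc |= 98<<0 -> completed=0 acc=98 shift=7
byte[1]=0x75 cont=0 payload=0x75: varint #1 complete (value=15074); reset -> completed=1 acc=0 shift=0
byte[2]=0xDF cont=1 payload=0x5F: acc |= 95<<0 -> completed=1 acc=95 shift=7
byte[3]=0x68 cont=0 payload=0x68: varint #2 complete (value=13407); reset -> completed=2 acc=0 shift=0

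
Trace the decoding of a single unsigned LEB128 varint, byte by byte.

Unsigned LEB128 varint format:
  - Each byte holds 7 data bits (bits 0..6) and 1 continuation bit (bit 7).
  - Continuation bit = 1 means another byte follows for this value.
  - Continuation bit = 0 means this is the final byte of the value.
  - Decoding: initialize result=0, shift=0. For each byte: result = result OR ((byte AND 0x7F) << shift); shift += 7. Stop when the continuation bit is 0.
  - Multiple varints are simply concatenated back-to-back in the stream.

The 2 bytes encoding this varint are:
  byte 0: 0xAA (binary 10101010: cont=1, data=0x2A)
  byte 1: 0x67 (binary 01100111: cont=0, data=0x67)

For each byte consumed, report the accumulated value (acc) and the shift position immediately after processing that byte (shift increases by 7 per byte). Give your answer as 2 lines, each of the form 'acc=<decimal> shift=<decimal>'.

Answer: acc=42 shift=7
acc=13226 shift=14

Derivation:
byte 0=0xAA: payload=0x2A=42, contrib = 42<<0 = 42; acc -> 42, shift -> 7
byte 1=0x67: payload=0x67=103, contrib = 103<<7 = 13184; acc -> 13226, shift -> 14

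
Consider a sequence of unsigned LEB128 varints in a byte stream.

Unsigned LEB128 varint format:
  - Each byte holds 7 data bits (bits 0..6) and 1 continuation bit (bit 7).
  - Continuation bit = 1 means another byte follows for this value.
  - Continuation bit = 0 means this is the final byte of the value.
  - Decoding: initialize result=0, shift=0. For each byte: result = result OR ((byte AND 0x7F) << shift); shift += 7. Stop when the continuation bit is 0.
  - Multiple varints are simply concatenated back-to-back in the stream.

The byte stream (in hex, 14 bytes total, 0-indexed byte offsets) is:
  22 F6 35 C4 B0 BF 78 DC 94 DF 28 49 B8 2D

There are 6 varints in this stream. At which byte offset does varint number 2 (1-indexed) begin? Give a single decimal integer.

Answer: 1

Derivation:
  byte[0]=0x22 cont=0 payload=0x22=34: acc |= 34<<0 -> acc=34 shift=7 [end]
Varint 1: bytes[0:1] = 22 -> value 34 (1 byte(s))
  byte[1]=0xF6 cont=1 payload=0x76=118: acc |= 118<<0 -> acc=118 shift=7
  byte[2]=0x35 cont=0 payload=0x35=53: acc |= 53<<7 -> acc=6902 shift=14 [end]
Varint 2: bytes[1:3] = F6 35 -> value 6902 (2 byte(s))
  byte[3]=0xC4 cont=1 payload=0x44=68: acc |= 68<<0 -> acc=68 shift=7
  byte[4]=0xB0 cont=1 payload=0x30=48: acc |= 48<<7 -> acc=6212 shift=14
  byte[5]=0xBF cont=1 payload=0x3F=63: acc |= 63<<14 -> acc=1038404 shift=21
  byte[6]=0x78 cont=0 payload=0x78=120: acc |= 120<<21 -> acc=252696644 shift=28 [end]
Varint 3: bytes[3:7] = C4 B0 BF 78 -> value 252696644 (4 byte(s))
  byte[7]=0xDC cont=1 payload=0x5C=92: acc |= 92<<0 -> acc=92 shift=7
  byte[8]=0x94 cont=1 payload=0x14=20: acc |= 20<<7 -> acc=2652 shift=14
  byte[9]=0xDF cont=1 payload=0x5F=95: acc |= 95<<14 -> acc=1559132 shift=21
  byte[10]=0x28 cont=0 payload=0x28=40: acc |= 40<<21 -> acc=85445212 shift=28 [end]
Varint 4: bytes[7:11] = DC 94 DF 28 -> value 85445212 (4 byte(s))
  byte[11]=0x49 cont=0 payload=0x49=73: acc |= 73<<0 -> acc=73 shift=7 [end]
Varint 5: bytes[11:12] = 49 -> value 73 (1 byte(s))
  byte[12]=0xB8 cont=1 payload=0x38=56: acc |= 56<<0 -> acc=56 shift=7
  byte[13]=0x2D cont=0 payload=0x2D=45: acc |= 45<<7 -> acc=5816 shift=14 [end]
Varint 6: bytes[12:14] = B8 2D -> value 5816 (2 byte(s))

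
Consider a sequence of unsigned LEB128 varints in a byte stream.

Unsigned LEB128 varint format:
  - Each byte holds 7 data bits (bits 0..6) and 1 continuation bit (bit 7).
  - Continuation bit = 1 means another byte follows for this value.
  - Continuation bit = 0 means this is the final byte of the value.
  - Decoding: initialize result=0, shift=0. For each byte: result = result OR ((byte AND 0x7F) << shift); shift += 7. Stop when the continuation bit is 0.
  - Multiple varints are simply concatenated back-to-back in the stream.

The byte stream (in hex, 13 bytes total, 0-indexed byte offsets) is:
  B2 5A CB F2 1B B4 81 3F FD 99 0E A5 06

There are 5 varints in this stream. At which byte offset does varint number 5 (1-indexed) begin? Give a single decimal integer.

Answer: 11

Derivation:
  byte[0]=0xB2 cont=1 payload=0x32=50: acc |= 50<<0 -> acc=50 shift=7
  byte[1]=0x5A cont=0 payload=0x5A=90: acc |= 90<<7 -> acc=11570 shift=14 [end]
Varint 1: bytes[0:2] = B2 5A -> value 11570 (2 byte(s))
  byte[2]=0xCB cont=1 payload=0x4B=75: acc |= 75<<0 -> acc=75 shift=7
  byte[3]=0xF2 cont=1 payload=0x72=114: acc |= 114<<7 -> acc=14667 shift=14
  byte[4]=0x1B cont=0 payload=0x1B=27: acc |= 27<<14 -> acc=457035 shift=21 [end]
Varint 2: bytes[2:5] = CB F2 1B -> value 457035 (3 byte(s))
  byte[5]=0xB4 cont=1 payload=0x34=52: acc |= 52<<0 -> acc=52 shift=7
  byte[6]=0x81 cont=1 payload=0x01=1: acc |= 1<<7 -> acc=180 shift=14
  byte[7]=0x3F cont=0 payload=0x3F=63: acc |= 63<<14 -> acc=1032372 shift=21 [end]
Varint 3: bytes[5:8] = B4 81 3F -> value 1032372 (3 byte(s))
  byte[8]=0xFD cont=1 payload=0x7D=125: acc |= 125<<0 -> acc=125 shift=7
  byte[9]=0x99 cont=1 payload=0x19=25: acc |= 25<<7 -> acc=3325 shift=14
  byte[10]=0x0E cont=0 payload=0x0E=14: acc |= 14<<14 -> acc=232701 shift=21 [end]
Varint 4: bytes[8:11] = FD 99 0E -> value 232701 (3 byte(s))
  byte[11]=0xA5 cont=1 payload=0x25=37: acc |= 37<<0 -> acc=37 shift=7
  byte[12]=0x06 cont=0 payload=0x06=6: acc |= 6<<7 -> acc=805 shift=14 [end]
Varint 5: bytes[11:13] = A5 06 -> value 805 (2 byte(s))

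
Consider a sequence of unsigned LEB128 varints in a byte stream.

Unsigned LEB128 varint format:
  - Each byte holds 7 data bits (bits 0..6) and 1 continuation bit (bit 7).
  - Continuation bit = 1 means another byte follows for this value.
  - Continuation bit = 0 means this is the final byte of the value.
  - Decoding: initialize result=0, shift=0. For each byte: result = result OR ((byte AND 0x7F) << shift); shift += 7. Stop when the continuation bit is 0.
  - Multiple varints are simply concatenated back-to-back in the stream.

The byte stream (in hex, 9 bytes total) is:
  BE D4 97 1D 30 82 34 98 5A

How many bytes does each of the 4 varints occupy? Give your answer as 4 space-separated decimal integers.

  byte[0]=0xBE cont=1 payload=0x3E=62: acc |= 62<<0 -> acc=62 shift=7
  byte[1]=0xD4 cont=1 payload=0x54=84: acc |= 84<<7 -> acc=10814 shift=14
  byte[2]=0x97 cont=1 payload=0x17=23: acc |= 23<<14 -> acc=387646 shift=21
  byte[3]=0x1D cont=0 payload=0x1D=29: acc |= 29<<21 -> acc=61205054 shift=28 [end]
Varint 1: bytes[0:4] = BE D4 97 1D -> value 61205054 (4 byte(s))
  byte[4]=0x30 cont=0 payload=0x30=48: acc |= 48<<0 -> acc=48 shift=7 [end]
Varint 2: bytes[4:5] = 30 -> value 48 (1 byte(s))
  byte[5]=0x82 cont=1 payload=0x02=2: acc |= 2<<0 -> acc=2 shift=7
  byte[6]=0x34 cont=0 payload=0x34=52: acc |= 52<<7 -> acc=6658 shift=14 [end]
Varint 3: bytes[5:7] = 82 34 -> value 6658 (2 byte(s))
  byte[7]=0x98 cont=1 payload=0x18=24: acc |= 24<<0 -> acc=24 shift=7
  byte[8]=0x5A cont=0 payload=0x5A=90: acc |= 90<<7 -> acc=11544 shift=14 [end]
Varint 4: bytes[7:9] = 98 5A -> value 11544 (2 byte(s))

Answer: 4 1 2 2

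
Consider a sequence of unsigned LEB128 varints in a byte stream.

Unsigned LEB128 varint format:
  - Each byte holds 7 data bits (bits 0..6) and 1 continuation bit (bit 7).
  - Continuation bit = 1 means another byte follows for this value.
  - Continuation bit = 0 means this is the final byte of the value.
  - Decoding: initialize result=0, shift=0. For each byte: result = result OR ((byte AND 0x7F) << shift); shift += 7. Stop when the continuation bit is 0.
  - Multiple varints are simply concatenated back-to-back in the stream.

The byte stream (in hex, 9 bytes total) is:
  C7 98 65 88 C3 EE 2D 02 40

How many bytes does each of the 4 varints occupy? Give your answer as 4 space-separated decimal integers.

  byte[0]=0xC7 cont=1 payload=0x47=71: acc |= 71<<0 -> acc=71 shift=7
  byte[1]=0x98 cont=1 payload=0x18=24: acc |= 24<<7 -> acc=3143 shift=14
  byte[2]=0x65 cont=0 payload=0x65=101: acc |= 101<<14 -> acc=1657927 shift=21 [end]
Varint 1: bytes[0:3] = C7 98 65 -> value 1657927 (3 byte(s))
  byte[3]=0x88 cont=1 payload=0x08=8: acc |= 8<<0 -> acc=8 shift=7
  byte[4]=0xC3 cont=1 payload=0x43=67: acc |= 67<<7 -> acc=8584 shift=14
  byte[5]=0xEE cont=1 payload=0x6E=110: acc |= 110<<14 -> acc=1810824 shift=21
  byte[6]=0x2D cont=0 payload=0x2D=45: acc |= 45<<21 -> acc=96182664 shift=28 [end]
Varint 2: bytes[3:7] = 88 C3 EE 2D -> value 96182664 (4 byte(s))
  byte[7]=0x02 cont=0 payload=0x02=2: acc |= 2<<0 -> acc=2 shift=7 [end]
Varint 3: bytes[7:8] = 02 -> value 2 (1 byte(s))
  byte[8]=0x40 cont=0 payload=0x40=64: acc |= 64<<0 -> acc=64 shift=7 [end]
Varint 4: bytes[8:9] = 40 -> value 64 (1 byte(s))

Answer: 3 4 1 1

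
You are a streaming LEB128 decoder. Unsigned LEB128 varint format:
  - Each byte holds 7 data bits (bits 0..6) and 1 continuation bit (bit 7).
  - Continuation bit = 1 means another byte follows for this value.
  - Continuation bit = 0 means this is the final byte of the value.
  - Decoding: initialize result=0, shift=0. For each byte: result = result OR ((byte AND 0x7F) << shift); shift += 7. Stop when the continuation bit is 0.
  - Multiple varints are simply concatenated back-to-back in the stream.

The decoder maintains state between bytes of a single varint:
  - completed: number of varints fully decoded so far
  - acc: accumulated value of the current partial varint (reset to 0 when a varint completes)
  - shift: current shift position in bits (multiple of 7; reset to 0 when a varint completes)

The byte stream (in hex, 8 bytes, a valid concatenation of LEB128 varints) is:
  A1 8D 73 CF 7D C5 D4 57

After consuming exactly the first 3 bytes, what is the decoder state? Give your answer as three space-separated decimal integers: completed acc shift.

byte[0]=0xA1 cont=1 payload=0x21: acc |= 33<<0 -> completed=0 acc=33 shift=7
byte[1]=0x8D cont=1 payload=0x0D: acc |= 13<<7 -> completed=0 acc=1697 shift=14
byte[2]=0x73 cont=0 payload=0x73: varint #1 complete (value=1885857); reset -> completed=1 acc=0 shift=0

Answer: 1 0 0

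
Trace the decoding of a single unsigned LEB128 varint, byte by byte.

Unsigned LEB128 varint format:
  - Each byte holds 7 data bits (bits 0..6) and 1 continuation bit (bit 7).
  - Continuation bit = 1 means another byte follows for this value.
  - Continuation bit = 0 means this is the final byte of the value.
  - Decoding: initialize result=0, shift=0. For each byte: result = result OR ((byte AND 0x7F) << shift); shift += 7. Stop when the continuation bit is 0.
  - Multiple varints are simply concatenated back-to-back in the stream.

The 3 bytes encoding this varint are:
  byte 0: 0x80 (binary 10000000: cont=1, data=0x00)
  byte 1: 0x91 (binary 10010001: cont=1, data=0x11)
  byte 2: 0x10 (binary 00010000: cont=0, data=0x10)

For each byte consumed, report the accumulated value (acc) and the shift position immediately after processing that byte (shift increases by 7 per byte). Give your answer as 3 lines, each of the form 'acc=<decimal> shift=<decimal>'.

Answer: acc=0 shift=7
acc=2176 shift=14
acc=264320 shift=21

Derivation:
byte 0=0x80: payload=0x00=0, contrib = 0<<0 = 0; acc -> 0, shift -> 7
byte 1=0x91: payload=0x11=17, contrib = 17<<7 = 2176; acc -> 2176, shift -> 14
byte 2=0x10: payload=0x10=16, contrib = 16<<14 = 262144; acc -> 264320, shift -> 21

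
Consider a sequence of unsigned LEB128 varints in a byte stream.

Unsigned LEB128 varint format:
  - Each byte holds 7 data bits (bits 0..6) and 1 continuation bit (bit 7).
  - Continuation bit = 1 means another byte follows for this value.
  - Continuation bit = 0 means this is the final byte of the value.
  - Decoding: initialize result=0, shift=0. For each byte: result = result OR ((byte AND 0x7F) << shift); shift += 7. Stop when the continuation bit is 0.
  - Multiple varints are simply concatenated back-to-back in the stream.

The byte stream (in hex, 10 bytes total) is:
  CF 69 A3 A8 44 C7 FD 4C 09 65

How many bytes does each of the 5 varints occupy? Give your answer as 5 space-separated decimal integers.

  byte[0]=0xCF cont=1 payload=0x4F=79: acc |= 79<<0 -> acc=79 shift=7
  byte[1]=0x69 cont=0 payload=0x69=105: acc |= 105<<7 -> acc=13519 shift=14 [end]
Varint 1: bytes[0:2] = CF 69 -> value 13519 (2 byte(s))
  byte[2]=0xA3 cont=1 payload=0x23=35: acc |= 35<<0 -> acc=35 shift=7
  byte[3]=0xA8 cont=1 payload=0x28=40: acc |= 40<<7 -> acc=5155 shift=14
  byte[4]=0x44 cont=0 payload=0x44=68: acc |= 68<<14 -> acc=1119267 shift=21 [end]
Varint 2: bytes[2:5] = A3 A8 44 -> value 1119267 (3 byte(s))
  byte[5]=0xC7 cont=1 payload=0x47=71: acc |= 71<<0 -> acc=71 shift=7
  byte[6]=0xFD cont=1 payload=0x7D=125: acc |= 125<<7 -> acc=16071 shift=14
  byte[7]=0x4C cont=0 payload=0x4C=76: acc |= 76<<14 -> acc=1261255 shift=21 [end]
Varint 3: bytes[5:8] = C7 FD 4C -> value 1261255 (3 byte(s))
  byte[8]=0x09 cont=0 payload=0x09=9: acc |= 9<<0 -> acc=9 shift=7 [end]
Varint 4: bytes[8:9] = 09 -> value 9 (1 byte(s))
  byte[9]=0x65 cont=0 payload=0x65=101: acc |= 101<<0 -> acc=101 shift=7 [end]
Varint 5: bytes[9:10] = 65 -> value 101 (1 byte(s))

Answer: 2 3 3 1 1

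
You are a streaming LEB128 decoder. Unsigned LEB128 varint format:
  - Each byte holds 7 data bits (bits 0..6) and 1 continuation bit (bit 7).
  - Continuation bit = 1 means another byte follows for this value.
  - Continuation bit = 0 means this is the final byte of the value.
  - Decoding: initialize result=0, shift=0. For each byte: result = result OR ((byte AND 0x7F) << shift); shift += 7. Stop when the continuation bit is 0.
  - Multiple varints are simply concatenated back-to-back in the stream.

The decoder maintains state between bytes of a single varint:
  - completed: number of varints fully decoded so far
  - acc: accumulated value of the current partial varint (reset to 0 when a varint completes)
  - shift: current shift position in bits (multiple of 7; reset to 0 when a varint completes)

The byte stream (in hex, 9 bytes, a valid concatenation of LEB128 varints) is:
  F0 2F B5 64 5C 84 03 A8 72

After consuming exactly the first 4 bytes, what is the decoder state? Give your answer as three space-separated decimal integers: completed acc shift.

Answer: 2 0 0

Derivation:
byte[0]=0xF0 cont=1 payload=0x70: acc |= 112<<0 -> completed=0 acc=112 shift=7
byte[1]=0x2F cont=0 payload=0x2F: varint #1 complete (value=6128); reset -> completed=1 acc=0 shift=0
byte[2]=0xB5 cont=1 payload=0x35: acc |= 53<<0 -> completed=1 acc=53 shift=7
byte[3]=0x64 cont=0 payload=0x64: varint #2 complete (value=12853); reset -> completed=2 acc=0 shift=0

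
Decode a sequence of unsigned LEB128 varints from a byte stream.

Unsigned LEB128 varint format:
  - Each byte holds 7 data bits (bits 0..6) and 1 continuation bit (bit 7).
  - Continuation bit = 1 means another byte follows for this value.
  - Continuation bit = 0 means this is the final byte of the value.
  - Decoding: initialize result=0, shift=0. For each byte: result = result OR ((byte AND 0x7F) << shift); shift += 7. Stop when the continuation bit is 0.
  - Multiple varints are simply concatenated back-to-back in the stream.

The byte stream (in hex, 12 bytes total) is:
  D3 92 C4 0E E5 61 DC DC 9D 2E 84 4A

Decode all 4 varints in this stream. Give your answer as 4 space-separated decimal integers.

Answer: 30476627 12517 96955996 9476

Derivation:
  byte[0]=0xD3 cont=1 payload=0x53=83: acc |= 83<<0 -> acc=83 shift=7
  byte[1]=0x92 cont=1 payload=0x12=18: acc |= 18<<7 -> acc=2387 shift=14
  byte[2]=0xC4 cont=1 payload=0x44=68: acc |= 68<<14 -> acc=1116499 shift=21
  byte[3]=0x0E cont=0 payload=0x0E=14: acc |= 14<<21 -> acc=30476627 shift=28 [end]
Varint 1: bytes[0:4] = D3 92 C4 0E -> value 30476627 (4 byte(s))
  byte[4]=0xE5 cont=1 payload=0x65=101: acc |= 101<<0 -> acc=101 shift=7
  byte[5]=0x61 cont=0 payload=0x61=97: acc |= 97<<7 -> acc=12517 shift=14 [end]
Varint 2: bytes[4:6] = E5 61 -> value 12517 (2 byte(s))
  byte[6]=0xDC cont=1 payload=0x5C=92: acc |= 92<<0 -> acc=92 shift=7
  byte[7]=0xDC cont=1 payload=0x5C=92: acc |= 92<<7 -> acc=11868 shift=14
  byte[8]=0x9D cont=1 payload=0x1D=29: acc |= 29<<14 -> acc=487004 shift=21
  byte[9]=0x2E cont=0 payload=0x2E=46: acc |= 46<<21 -> acc=96955996 shift=28 [end]
Varint 3: bytes[6:10] = DC DC 9D 2E -> value 96955996 (4 byte(s))
  byte[10]=0x84 cont=1 payload=0x04=4: acc |= 4<<0 -> acc=4 shift=7
  byte[11]=0x4A cont=0 payload=0x4A=74: acc |= 74<<7 -> acc=9476 shift=14 [end]
Varint 4: bytes[10:12] = 84 4A -> value 9476 (2 byte(s))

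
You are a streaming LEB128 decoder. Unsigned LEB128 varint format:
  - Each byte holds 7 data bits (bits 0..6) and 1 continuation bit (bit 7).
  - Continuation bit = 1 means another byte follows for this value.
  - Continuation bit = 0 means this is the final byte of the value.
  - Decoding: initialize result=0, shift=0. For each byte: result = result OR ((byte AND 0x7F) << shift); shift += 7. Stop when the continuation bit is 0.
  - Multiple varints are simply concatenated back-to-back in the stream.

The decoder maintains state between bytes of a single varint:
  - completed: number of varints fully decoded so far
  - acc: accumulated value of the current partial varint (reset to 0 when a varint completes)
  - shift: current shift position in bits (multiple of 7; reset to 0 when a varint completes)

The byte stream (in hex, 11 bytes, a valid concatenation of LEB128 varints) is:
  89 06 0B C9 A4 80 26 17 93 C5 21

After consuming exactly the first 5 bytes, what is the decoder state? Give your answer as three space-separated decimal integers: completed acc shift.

byte[0]=0x89 cont=1 payload=0x09: acc |= 9<<0 -> completed=0 acc=9 shift=7
byte[1]=0x06 cont=0 payload=0x06: varint #1 complete (value=777); reset -> completed=1 acc=0 shift=0
byte[2]=0x0B cont=0 payload=0x0B: varint #2 complete (value=11); reset -> completed=2 acc=0 shift=0
byte[3]=0xC9 cont=1 payload=0x49: acc |= 73<<0 -> completed=2 acc=73 shift=7
byte[4]=0xA4 cont=1 payload=0x24: acc |= 36<<7 -> completed=2 acc=4681 shift=14

Answer: 2 4681 14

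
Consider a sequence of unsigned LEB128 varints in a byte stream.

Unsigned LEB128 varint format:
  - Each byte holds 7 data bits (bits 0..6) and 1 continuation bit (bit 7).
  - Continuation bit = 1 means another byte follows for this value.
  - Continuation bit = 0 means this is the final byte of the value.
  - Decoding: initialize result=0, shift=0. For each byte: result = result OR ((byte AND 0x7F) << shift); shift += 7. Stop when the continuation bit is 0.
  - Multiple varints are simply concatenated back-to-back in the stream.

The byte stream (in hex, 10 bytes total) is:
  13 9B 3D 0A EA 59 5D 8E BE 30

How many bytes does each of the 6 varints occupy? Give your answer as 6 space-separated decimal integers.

  byte[0]=0x13 cont=0 payload=0x13=19: acc |= 19<<0 -> acc=19 shift=7 [end]
Varint 1: bytes[0:1] = 13 -> value 19 (1 byte(s))
  byte[1]=0x9B cont=1 payload=0x1B=27: acc |= 27<<0 -> acc=27 shift=7
  byte[2]=0x3D cont=0 payload=0x3D=61: acc |= 61<<7 -> acc=7835 shift=14 [end]
Varint 2: bytes[1:3] = 9B 3D -> value 7835 (2 byte(s))
  byte[3]=0x0A cont=0 payload=0x0A=10: acc |= 10<<0 -> acc=10 shift=7 [end]
Varint 3: bytes[3:4] = 0A -> value 10 (1 byte(s))
  byte[4]=0xEA cont=1 payload=0x6A=106: acc |= 106<<0 -> acc=106 shift=7
  byte[5]=0x59 cont=0 payload=0x59=89: acc |= 89<<7 -> acc=11498 shift=14 [end]
Varint 4: bytes[4:6] = EA 59 -> value 11498 (2 byte(s))
  byte[6]=0x5D cont=0 payload=0x5D=93: acc |= 93<<0 -> acc=93 shift=7 [end]
Varint 5: bytes[6:7] = 5D -> value 93 (1 byte(s))
  byte[7]=0x8E cont=1 payload=0x0E=14: acc |= 14<<0 -> acc=14 shift=7
  byte[8]=0xBE cont=1 payload=0x3E=62: acc |= 62<<7 -> acc=7950 shift=14
  byte[9]=0x30 cont=0 payload=0x30=48: acc |= 48<<14 -> acc=794382 shift=21 [end]
Varint 6: bytes[7:10] = 8E BE 30 -> value 794382 (3 byte(s))

Answer: 1 2 1 2 1 3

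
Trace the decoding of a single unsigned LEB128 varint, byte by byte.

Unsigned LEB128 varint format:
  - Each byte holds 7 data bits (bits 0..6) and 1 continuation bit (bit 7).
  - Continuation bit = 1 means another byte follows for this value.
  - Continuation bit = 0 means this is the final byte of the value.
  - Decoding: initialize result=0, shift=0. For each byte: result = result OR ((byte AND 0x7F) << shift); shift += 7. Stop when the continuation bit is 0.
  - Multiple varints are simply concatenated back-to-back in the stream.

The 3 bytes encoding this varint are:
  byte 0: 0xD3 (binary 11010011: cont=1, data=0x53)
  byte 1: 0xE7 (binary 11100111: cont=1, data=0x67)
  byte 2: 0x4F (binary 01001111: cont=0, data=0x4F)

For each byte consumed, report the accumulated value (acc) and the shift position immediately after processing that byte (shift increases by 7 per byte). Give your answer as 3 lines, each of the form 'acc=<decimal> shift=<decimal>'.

byte 0=0xD3: payload=0x53=83, contrib = 83<<0 = 83; acc -> 83, shift -> 7
byte 1=0xE7: payload=0x67=103, contrib = 103<<7 = 13184; acc -> 13267, shift -> 14
byte 2=0x4F: payload=0x4F=79, contrib = 79<<14 = 1294336; acc -> 1307603, shift -> 21

Answer: acc=83 shift=7
acc=13267 shift=14
acc=1307603 shift=21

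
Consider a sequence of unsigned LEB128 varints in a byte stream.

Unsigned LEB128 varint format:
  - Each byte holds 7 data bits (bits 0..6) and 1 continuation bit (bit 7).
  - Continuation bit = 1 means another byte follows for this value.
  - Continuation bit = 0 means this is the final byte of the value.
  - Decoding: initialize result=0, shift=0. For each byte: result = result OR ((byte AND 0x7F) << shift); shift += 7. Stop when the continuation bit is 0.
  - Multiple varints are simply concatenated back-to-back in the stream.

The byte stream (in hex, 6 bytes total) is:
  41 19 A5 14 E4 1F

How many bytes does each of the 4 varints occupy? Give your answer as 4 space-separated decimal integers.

  byte[0]=0x41 cont=0 payload=0x41=65: acc |= 65<<0 -> acc=65 shift=7 [end]
Varint 1: bytes[0:1] = 41 -> value 65 (1 byte(s))
  byte[1]=0x19 cont=0 payload=0x19=25: acc |= 25<<0 -> acc=25 shift=7 [end]
Varint 2: bytes[1:2] = 19 -> value 25 (1 byte(s))
  byte[2]=0xA5 cont=1 payload=0x25=37: acc |= 37<<0 -> acc=37 shift=7
  byte[3]=0x14 cont=0 payload=0x14=20: acc |= 20<<7 -> acc=2597 shift=14 [end]
Varint 3: bytes[2:4] = A5 14 -> value 2597 (2 byte(s))
  byte[4]=0xE4 cont=1 payload=0x64=100: acc |= 100<<0 -> acc=100 shift=7
  byte[5]=0x1F cont=0 payload=0x1F=31: acc |= 31<<7 -> acc=4068 shift=14 [end]
Varint 4: bytes[4:6] = E4 1F -> value 4068 (2 byte(s))

Answer: 1 1 2 2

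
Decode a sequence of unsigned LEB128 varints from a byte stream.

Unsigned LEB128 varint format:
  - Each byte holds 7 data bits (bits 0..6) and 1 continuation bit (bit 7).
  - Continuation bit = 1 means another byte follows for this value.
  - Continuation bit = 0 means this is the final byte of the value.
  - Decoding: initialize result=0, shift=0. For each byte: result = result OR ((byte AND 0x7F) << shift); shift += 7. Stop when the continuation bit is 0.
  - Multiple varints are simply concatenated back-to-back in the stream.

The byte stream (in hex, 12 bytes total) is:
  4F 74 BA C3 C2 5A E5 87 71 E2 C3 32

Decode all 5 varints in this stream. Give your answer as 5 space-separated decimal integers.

Answer: 79 116 189833658 1852389 827874

Derivation:
  byte[0]=0x4F cont=0 payload=0x4F=79: acc |= 79<<0 -> acc=79 shift=7 [end]
Varint 1: bytes[0:1] = 4F -> value 79 (1 byte(s))
  byte[1]=0x74 cont=0 payload=0x74=116: acc |= 116<<0 -> acc=116 shift=7 [end]
Varint 2: bytes[1:2] = 74 -> value 116 (1 byte(s))
  byte[2]=0xBA cont=1 payload=0x3A=58: acc |= 58<<0 -> acc=58 shift=7
  byte[3]=0xC3 cont=1 payload=0x43=67: acc |= 67<<7 -> acc=8634 shift=14
  byte[4]=0xC2 cont=1 payload=0x42=66: acc |= 66<<14 -> acc=1089978 shift=21
  byte[5]=0x5A cont=0 payload=0x5A=90: acc |= 90<<21 -> acc=189833658 shift=28 [end]
Varint 3: bytes[2:6] = BA C3 C2 5A -> value 189833658 (4 byte(s))
  byte[6]=0xE5 cont=1 payload=0x65=101: acc |= 101<<0 -> acc=101 shift=7
  byte[7]=0x87 cont=1 payload=0x07=7: acc |= 7<<7 -> acc=997 shift=14
  byte[8]=0x71 cont=0 payload=0x71=113: acc |= 113<<14 -> acc=1852389 shift=21 [end]
Varint 4: bytes[6:9] = E5 87 71 -> value 1852389 (3 byte(s))
  byte[9]=0xE2 cont=1 payload=0x62=98: acc |= 98<<0 -> acc=98 shift=7
  byte[10]=0xC3 cont=1 payload=0x43=67: acc |= 67<<7 -> acc=8674 shift=14
  byte[11]=0x32 cont=0 payload=0x32=50: acc |= 50<<14 -> acc=827874 shift=21 [end]
Varint 5: bytes[9:12] = E2 C3 32 -> value 827874 (3 byte(s))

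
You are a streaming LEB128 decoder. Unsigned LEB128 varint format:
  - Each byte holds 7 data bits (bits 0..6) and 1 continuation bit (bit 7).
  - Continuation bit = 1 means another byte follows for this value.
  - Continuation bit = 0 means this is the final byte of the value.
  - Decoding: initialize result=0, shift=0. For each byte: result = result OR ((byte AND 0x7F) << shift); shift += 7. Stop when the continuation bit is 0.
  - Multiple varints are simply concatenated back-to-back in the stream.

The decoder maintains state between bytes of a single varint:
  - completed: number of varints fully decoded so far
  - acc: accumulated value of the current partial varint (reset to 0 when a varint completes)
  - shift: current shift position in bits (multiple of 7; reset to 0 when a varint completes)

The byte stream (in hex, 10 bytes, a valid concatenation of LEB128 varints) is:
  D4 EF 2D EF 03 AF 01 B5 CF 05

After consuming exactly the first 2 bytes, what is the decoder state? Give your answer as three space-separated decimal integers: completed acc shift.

Answer: 0 14292 14

Derivation:
byte[0]=0xD4 cont=1 payload=0x54: acc |= 84<<0 -> completed=0 acc=84 shift=7
byte[1]=0xEF cont=1 payload=0x6F: acc |= 111<<7 -> completed=0 acc=14292 shift=14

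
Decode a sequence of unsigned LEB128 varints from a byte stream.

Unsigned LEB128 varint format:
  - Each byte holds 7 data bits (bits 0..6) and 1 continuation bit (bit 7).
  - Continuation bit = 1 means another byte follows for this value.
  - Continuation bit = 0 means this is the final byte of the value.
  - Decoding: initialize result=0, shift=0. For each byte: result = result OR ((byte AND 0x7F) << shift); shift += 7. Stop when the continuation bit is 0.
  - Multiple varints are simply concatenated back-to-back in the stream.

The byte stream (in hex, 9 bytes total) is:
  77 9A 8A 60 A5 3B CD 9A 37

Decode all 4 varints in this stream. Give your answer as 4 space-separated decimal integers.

  byte[0]=0x77 cont=0 payload=0x77=119: acc |= 119<<0 -> acc=119 shift=7 [end]
Varint 1: bytes[0:1] = 77 -> value 119 (1 byte(s))
  byte[1]=0x9A cont=1 payload=0x1A=26: acc |= 26<<0 -> acc=26 shift=7
  byte[2]=0x8A cont=1 payload=0x0A=10: acc |= 10<<7 -> acc=1306 shift=14
  byte[3]=0x60 cont=0 payload=0x60=96: acc |= 96<<14 -> acc=1574170 shift=21 [end]
Varint 2: bytes[1:4] = 9A 8A 60 -> value 1574170 (3 byte(s))
  byte[4]=0xA5 cont=1 payload=0x25=37: acc |= 37<<0 -> acc=37 shift=7
  byte[5]=0x3B cont=0 payload=0x3B=59: acc |= 59<<7 -> acc=7589 shift=14 [end]
Varint 3: bytes[4:6] = A5 3B -> value 7589 (2 byte(s))
  byte[6]=0xCD cont=1 payload=0x4D=77: acc |= 77<<0 -> acc=77 shift=7
  byte[7]=0x9A cont=1 payload=0x1A=26: acc |= 26<<7 -> acc=3405 shift=14
  byte[8]=0x37 cont=0 payload=0x37=55: acc |= 55<<14 -> acc=904525 shift=21 [end]
Varint 4: bytes[6:9] = CD 9A 37 -> value 904525 (3 byte(s))

Answer: 119 1574170 7589 904525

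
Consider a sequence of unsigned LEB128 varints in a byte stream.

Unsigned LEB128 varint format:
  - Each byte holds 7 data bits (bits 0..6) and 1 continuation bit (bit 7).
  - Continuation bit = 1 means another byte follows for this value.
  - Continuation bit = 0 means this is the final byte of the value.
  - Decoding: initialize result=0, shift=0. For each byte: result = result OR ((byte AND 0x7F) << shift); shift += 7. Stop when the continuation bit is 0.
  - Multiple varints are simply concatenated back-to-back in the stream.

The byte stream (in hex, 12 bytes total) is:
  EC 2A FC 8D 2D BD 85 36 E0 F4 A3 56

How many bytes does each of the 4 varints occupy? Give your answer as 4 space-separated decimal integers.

Answer: 2 3 3 4

Derivation:
  byte[0]=0xEC cont=1 payload=0x6C=108: acc |= 108<<0 -> acc=108 shift=7
  byte[1]=0x2A cont=0 payload=0x2A=42: acc |= 42<<7 -> acc=5484 shift=14 [end]
Varint 1: bytes[0:2] = EC 2A -> value 5484 (2 byte(s))
  byte[2]=0xFC cont=1 payload=0x7C=124: acc |= 124<<0 -> acc=124 shift=7
  byte[3]=0x8D cont=1 payload=0x0D=13: acc |= 13<<7 -> acc=1788 shift=14
  byte[4]=0x2D cont=0 payload=0x2D=45: acc |= 45<<14 -> acc=739068 shift=21 [end]
Varint 2: bytes[2:5] = FC 8D 2D -> value 739068 (3 byte(s))
  byte[5]=0xBD cont=1 payload=0x3D=61: acc |= 61<<0 -> acc=61 shift=7
  byte[6]=0x85 cont=1 payload=0x05=5: acc |= 5<<7 -> acc=701 shift=14
  byte[7]=0x36 cont=0 payload=0x36=54: acc |= 54<<14 -> acc=885437 shift=21 [end]
Varint 3: bytes[5:8] = BD 85 36 -> value 885437 (3 byte(s))
  byte[8]=0xE0 cont=1 payload=0x60=96: acc |= 96<<0 -> acc=96 shift=7
  byte[9]=0xF4 cont=1 payload=0x74=116: acc |= 116<<7 -> acc=14944 shift=14
  byte[10]=0xA3 cont=1 payload=0x23=35: acc |= 35<<14 -> acc=588384 shift=21
  byte[11]=0x56 cont=0 payload=0x56=86: acc |= 86<<21 -> acc=180943456 shift=28 [end]
Varint 4: bytes[8:12] = E0 F4 A3 56 -> value 180943456 (4 byte(s))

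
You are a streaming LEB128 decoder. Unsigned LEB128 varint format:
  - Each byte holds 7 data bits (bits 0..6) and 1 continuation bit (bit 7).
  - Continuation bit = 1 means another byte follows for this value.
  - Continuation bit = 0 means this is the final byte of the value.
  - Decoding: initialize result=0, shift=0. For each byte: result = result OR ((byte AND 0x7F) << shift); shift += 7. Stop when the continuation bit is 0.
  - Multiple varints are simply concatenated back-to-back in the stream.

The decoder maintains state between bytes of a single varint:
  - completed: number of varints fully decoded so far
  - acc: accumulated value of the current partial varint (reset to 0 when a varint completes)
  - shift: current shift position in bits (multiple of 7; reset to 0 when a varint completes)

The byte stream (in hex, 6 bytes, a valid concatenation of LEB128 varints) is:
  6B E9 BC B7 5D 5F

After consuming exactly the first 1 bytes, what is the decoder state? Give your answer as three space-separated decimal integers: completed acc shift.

Answer: 1 0 0

Derivation:
byte[0]=0x6B cont=0 payload=0x6B: varint #1 complete (value=107); reset -> completed=1 acc=0 shift=0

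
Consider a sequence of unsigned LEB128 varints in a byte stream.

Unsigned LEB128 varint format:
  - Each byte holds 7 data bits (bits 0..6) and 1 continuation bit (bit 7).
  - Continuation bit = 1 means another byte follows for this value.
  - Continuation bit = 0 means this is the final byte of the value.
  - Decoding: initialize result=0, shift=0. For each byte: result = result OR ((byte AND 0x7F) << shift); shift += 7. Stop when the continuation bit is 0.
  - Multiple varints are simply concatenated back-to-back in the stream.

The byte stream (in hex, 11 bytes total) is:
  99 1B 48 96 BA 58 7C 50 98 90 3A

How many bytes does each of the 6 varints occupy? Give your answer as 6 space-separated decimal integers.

Answer: 2 1 3 1 1 3

Derivation:
  byte[0]=0x99 cont=1 payload=0x19=25: acc |= 25<<0 -> acc=25 shift=7
  byte[1]=0x1B cont=0 payload=0x1B=27: acc |= 27<<7 -> acc=3481 shift=14 [end]
Varint 1: bytes[0:2] = 99 1B -> value 3481 (2 byte(s))
  byte[2]=0x48 cont=0 payload=0x48=72: acc |= 72<<0 -> acc=72 shift=7 [end]
Varint 2: bytes[2:3] = 48 -> value 72 (1 byte(s))
  byte[3]=0x96 cont=1 payload=0x16=22: acc |= 22<<0 -> acc=22 shift=7
  byte[4]=0xBA cont=1 payload=0x3A=58: acc |= 58<<7 -> acc=7446 shift=14
  byte[5]=0x58 cont=0 payload=0x58=88: acc |= 88<<14 -> acc=1449238 shift=21 [end]
Varint 3: bytes[3:6] = 96 BA 58 -> value 1449238 (3 byte(s))
  byte[6]=0x7C cont=0 payload=0x7C=124: acc |= 124<<0 -> acc=124 shift=7 [end]
Varint 4: bytes[6:7] = 7C -> value 124 (1 byte(s))
  byte[7]=0x50 cont=0 payload=0x50=80: acc |= 80<<0 -> acc=80 shift=7 [end]
Varint 5: bytes[7:8] = 50 -> value 80 (1 byte(s))
  byte[8]=0x98 cont=1 payload=0x18=24: acc |= 24<<0 -> acc=24 shift=7
  byte[9]=0x90 cont=1 payload=0x10=16: acc |= 16<<7 -> acc=2072 shift=14
  byte[10]=0x3A cont=0 payload=0x3A=58: acc |= 58<<14 -> acc=952344 shift=21 [end]
Varint 6: bytes[8:11] = 98 90 3A -> value 952344 (3 byte(s))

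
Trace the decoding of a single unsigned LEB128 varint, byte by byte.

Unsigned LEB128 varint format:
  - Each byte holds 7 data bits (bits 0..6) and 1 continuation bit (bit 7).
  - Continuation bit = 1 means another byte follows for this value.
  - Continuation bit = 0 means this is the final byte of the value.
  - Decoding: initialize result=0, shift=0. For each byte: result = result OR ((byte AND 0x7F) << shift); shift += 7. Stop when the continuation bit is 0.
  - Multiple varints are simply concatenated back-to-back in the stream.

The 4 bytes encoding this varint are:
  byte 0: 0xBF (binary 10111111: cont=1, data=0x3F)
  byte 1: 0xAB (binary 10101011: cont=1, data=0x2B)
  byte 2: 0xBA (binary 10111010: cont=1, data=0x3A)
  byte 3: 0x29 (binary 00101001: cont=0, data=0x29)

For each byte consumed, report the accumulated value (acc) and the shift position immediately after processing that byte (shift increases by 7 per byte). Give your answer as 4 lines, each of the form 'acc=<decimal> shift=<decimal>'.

byte 0=0xBF: payload=0x3F=63, contrib = 63<<0 = 63; acc -> 63, shift -> 7
byte 1=0xAB: payload=0x2B=43, contrib = 43<<7 = 5504; acc -> 5567, shift -> 14
byte 2=0xBA: payload=0x3A=58, contrib = 58<<14 = 950272; acc -> 955839, shift -> 21
byte 3=0x29: payload=0x29=41, contrib = 41<<21 = 85983232; acc -> 86939071, shift -> 28

Answer: acc=63 shift=7
acc=5567 shift=14
acc=955839 shift=21
acc=86939071 shift=28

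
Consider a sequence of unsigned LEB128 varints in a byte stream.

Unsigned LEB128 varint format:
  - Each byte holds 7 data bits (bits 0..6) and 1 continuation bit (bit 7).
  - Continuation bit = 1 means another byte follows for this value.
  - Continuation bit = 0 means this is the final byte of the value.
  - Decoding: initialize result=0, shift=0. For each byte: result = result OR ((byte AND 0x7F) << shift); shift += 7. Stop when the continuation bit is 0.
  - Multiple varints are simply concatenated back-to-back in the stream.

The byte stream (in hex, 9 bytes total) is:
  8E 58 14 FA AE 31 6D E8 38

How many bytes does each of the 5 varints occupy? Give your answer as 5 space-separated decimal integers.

  byte[0]=0x8E cont=1 payload=0x0E=14: acc |= 14<<0 -> acc=14 shift=7
  byte[1]=0x58 cont=0 payload=0x58=88: acc |= 88<<7 -> acc=11278 shift=14 [end]
Varint 1: bytes[0:2] = 8E 58 -> value 11278 (2 byte(s))
  byte[2]=0x14 cont=0 payload=0x14=20: acc |= 20<<0 -> acc=20 shift=7 [end]
Varint 2: bytes[2:3] = 14 -> value 20 (1 byte(s))
  byte[3]=0xFA cont=1 payload=0x7A=122: acc |= 122<<0 -> acc=122 shift=7
  byte[4]=0xAE cont=1 payload=0x2E=46: acc |= 46<<7 -> acc=6010 shift=14
  byte[5]=0x31 cont=0 payload=0x31=49: acc |= 49<<14 -> acc=808826 shift=21 [end]
Varint 3: bytes[3:6] = FA AE 31 -> value 808826 (3 byte(s))
  byte[6]=0x6D cont=0 payload=0x6D=109: acc |= 109<<0 -> acc=109 shift=7 [end]
Varint 4: bytes[6:7] = 6D -> value 109 (1 byte(s))
  byte[7]=0xE8 cont=1 payload=0x68=104: acc |= 104<<0 -> acc=104 shift=7
  byte[8]=0x38 cont=0 payload=0x38=56: acc |= 56<<7 -> acc=7272 shift=14 [end]
Varint 5: bytes[7:9] = E8 38 -> value 7272 (2 byte(s))

Answer: 2 1 3 1 2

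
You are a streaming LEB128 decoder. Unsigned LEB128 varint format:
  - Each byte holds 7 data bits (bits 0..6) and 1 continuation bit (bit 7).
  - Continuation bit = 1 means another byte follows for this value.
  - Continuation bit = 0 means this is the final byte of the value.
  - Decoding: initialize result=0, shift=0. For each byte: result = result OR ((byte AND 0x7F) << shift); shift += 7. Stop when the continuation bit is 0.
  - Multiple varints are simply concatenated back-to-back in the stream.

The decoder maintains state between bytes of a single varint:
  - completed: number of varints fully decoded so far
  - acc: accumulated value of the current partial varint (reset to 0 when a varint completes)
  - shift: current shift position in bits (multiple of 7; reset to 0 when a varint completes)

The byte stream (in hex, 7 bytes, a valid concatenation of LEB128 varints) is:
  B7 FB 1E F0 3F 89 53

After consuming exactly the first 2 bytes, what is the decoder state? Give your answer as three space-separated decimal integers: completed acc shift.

byte[0]=0xB7 cont=1 payload=0x37: acc |= 55<<0 -> completed=0 acc=55 shift=7
byte[1]=0xFB cont=1 payload=0x7B: acc |= 123<<7 -> completed=0 acc=15799 shift=14

Answer: 0 15799 14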